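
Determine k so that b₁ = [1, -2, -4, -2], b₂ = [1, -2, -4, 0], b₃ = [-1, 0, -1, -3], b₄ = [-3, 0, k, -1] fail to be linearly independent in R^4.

k = -3

Place the vectors as rows of a 4×4 matrix; dependence ⇔ determinant zero.
Expanding, det = -4*k - 12.
Setting this to zero gives k = -3.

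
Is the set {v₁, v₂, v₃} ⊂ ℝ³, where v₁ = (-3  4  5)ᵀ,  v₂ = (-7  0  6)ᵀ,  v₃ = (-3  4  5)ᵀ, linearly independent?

Two of the vectors are equal, giving an immediate dependence.

linearly dependent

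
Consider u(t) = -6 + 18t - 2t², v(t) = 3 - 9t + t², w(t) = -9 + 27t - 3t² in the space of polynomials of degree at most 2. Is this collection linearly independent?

linearly dependent

Write each element as a coordinate vector in ℝ³ using {1, t, t²}.
The matrix [u|v|w] has determinant 0.
A zero determinant means the columns are linearly dependent.
Indeed u + 2v = 0.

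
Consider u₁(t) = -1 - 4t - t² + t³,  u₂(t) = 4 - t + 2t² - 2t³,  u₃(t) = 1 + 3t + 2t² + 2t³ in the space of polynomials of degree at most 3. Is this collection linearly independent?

linearly independent

Take coordinates with respect to the standard basis {1, t, …, t³}.
Row-reduce the matrix whose columns are u₁, u₂, u₃.
The reduction yields 3 nonzero rows, so the rank is 3.
Since rank = 3 (the number of vectors), the set is linearly independent.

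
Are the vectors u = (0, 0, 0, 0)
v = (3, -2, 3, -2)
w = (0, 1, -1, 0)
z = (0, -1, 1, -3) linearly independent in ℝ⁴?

One of the vectors is the zero vector, so the set is linearly dependent.

linearly dependent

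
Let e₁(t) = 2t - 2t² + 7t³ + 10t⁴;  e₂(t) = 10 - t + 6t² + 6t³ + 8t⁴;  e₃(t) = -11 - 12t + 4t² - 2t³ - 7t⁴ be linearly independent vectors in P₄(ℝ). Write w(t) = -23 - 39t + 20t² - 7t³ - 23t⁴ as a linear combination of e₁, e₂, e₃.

Identify each element with its coordinate vector in ℝ⁵ via {1, t, …, t⁴}.
Set up the augmented matrix [e₁ | e₂ | e₃ | w] and row-reduce.
Row-reducing the augmented matrix gives the unique coefficients (c₁, c₂, c₃) = (-1, 1, 3).

w = -e₁ + e₂ + 3e₃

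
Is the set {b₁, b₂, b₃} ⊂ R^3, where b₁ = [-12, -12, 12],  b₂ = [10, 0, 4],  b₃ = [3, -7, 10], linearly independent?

linearly independent

The matrix [b₁|b₂|b₃] has determinant -120.
A nonzero determinant means the columns are linearly independent.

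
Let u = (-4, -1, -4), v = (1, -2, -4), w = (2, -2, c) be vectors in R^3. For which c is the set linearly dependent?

Dependence holds iff the 3×3 matrix [u v w] is singular.
Expanding, det = 9*c + 32.
Solving 9*c + 32 = 0 yields c = -32/9.

c = -32/9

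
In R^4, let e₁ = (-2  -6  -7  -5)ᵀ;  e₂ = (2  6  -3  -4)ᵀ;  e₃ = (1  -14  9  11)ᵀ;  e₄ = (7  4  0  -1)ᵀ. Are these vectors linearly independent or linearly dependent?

linearly dependent

Form the 4×4 matrix with these as columns; its determinant is 0.
A zero determinant means the columns are linearly dependent.
Indeed 3e₂ + e₃ - e₄ = 0.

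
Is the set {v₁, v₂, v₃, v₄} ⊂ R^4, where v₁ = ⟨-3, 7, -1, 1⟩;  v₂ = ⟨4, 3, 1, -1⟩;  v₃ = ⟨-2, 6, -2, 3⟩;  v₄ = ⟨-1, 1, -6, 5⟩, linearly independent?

Form the 4×4 matrix with these as columns; its determinant is -259.
A nonzero determinant means the columns are linearly independent.

linearly independent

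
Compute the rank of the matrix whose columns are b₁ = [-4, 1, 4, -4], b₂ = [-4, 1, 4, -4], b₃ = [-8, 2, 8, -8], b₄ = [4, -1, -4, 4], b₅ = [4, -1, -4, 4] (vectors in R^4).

Row-reduce the 5×4 matrix with these as rows.
Reduction leaves 1 leading entry, giving rank 1.
(With 5 elements in a 4-dimensional space the rank is at most 4.)

rank 1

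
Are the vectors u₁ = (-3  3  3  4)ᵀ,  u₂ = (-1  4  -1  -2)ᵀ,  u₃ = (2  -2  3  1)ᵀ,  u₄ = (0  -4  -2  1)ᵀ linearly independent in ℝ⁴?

linearly independent

Place the vectors as rows of a 4×4 matrix and reduce to echelon form.
The reduction yields 4 nonzero rows, so the rank is 4.
Since rank = 4 (the number of vectors), the set is linearly independent.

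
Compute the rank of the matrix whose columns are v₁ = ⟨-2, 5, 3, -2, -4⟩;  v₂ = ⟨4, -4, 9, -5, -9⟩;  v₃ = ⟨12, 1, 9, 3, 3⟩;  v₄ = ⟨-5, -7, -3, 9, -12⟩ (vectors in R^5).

4

Row-reduce the 4×5 matrix with these as rows.
There are 4 pivot columns, so rank = 4.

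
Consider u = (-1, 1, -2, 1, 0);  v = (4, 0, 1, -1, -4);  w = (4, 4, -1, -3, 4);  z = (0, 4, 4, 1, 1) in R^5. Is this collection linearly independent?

linearly independent

Row-reduce the matrix whose columns are u, v, w, z.
The reduction yields 4 nonzero rows, so the rank is 4.
Since rank = 4 (the number of vectors), the set is linearly independent.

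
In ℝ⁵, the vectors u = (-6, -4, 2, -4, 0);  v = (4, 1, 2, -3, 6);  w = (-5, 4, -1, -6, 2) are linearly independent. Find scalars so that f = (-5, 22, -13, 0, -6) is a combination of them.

f = -3u - 2v + 3w

Set up the augmented matrix [u | v | w | f] and row-reduce.
Row-reducing the augmented matrix gives the unique coefficients (a₁, a₂, a₃) = (-3, -2, 3).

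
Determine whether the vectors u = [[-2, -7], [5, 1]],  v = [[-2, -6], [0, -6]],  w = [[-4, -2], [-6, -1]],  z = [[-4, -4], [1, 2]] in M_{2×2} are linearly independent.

linearly independent

Take coordinates with respect to the standard basis {E₁₁, E₁₂, E₂₁, E₂₂}.
Row-reduce the matrix whose columns are u, v, w, z.
The reduction yields 4 nonzero rows, so the rank is 4.
Since rank = 4 (the number of vectors), the set is linearly independent.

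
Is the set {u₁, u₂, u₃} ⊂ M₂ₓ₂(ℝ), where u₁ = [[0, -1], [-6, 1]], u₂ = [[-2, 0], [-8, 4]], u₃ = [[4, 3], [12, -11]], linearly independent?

Write each element as a coordinate vector in ℝ⁴ using {E₁₁, E₁₂, E₂₁, E₂₂}.
Row-reduce the matrix whose columns are u₁, u₂, u₃.
The reduction yields 3 nonzero rows, so the rank is 3.
Since rank = 3 (the number of vectors), the set is linearly independent.

linearly independent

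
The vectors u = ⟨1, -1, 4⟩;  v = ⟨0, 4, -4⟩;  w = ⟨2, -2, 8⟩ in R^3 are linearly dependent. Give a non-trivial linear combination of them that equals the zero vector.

2u - w = 0

Write the vectors as columns of a matrix and find a nonzero vector in its null space.
A generator of the null space is (2, 0, -1).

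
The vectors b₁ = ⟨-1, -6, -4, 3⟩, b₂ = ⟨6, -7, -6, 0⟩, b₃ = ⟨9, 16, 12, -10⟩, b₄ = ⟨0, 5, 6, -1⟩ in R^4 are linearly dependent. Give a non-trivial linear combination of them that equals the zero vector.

Solve the homogeneous system with b₁, b₂, b₃, b₄ as columns by row-reducing the coefficient matrix.
The free variable yields coefficients (3, -1, 1, -1) (any nonzero multiple also works).

3b₁ - b₂ + b₃ - b₄ = 0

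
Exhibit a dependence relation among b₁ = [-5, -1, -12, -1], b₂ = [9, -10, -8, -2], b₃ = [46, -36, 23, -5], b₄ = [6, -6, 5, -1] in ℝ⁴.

2b₁ - 2b₂ + b₃ - 3b₄ = 0

Row-reduce the matrix with b₁, b₂, b₃, b₄ as columns; the null space gives the coefficients.
A generator of the null space is (2, -2, 1, -3).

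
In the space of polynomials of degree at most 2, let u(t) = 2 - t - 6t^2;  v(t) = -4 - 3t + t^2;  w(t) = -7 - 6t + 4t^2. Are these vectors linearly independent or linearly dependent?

Take coordinates with respect to the standard basis {1, t, t^2}.
Form the 3×3 matrix with these as columns; its determinant is -39.
A nonzero determinant means the columns are linearly independent.

linearly independent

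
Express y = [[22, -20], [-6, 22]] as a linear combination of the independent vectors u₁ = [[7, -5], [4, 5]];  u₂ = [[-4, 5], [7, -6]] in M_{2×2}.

Work in coordinates with respect to the standard basis {E₁₁, E₁₂, E₂₁, E₂₂}.
Solve the system with u₁, u₂ as columns and y as the right-hand side.
The system has the unique solution (α₁, α₂) = (2, -2).

y = 2u₁ - 2u₂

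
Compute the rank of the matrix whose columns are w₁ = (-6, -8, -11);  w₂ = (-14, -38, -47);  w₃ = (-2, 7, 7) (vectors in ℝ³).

Put the 3×3 matrix [w₁|w₂|w₃] into echelon form.
The echelon form has 2 nonzero rows, so the rank is 2.

rank 2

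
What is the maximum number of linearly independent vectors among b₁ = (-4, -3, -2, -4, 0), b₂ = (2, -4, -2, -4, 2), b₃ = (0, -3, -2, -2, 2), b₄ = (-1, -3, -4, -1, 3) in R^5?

4

Row-reduce the 4×5 matrix with these as rows.
There are 4 pivot columns, so rank = 4.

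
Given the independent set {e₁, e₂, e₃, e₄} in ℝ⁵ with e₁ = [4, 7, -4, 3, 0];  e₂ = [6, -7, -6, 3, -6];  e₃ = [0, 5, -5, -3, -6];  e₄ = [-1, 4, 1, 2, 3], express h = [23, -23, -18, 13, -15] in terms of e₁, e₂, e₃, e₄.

Write h = α₁e₁ + … + α₄e₄ and equate components.
The system has the unique solution (α₁, …, α₄) = (1, 3, -1, -1).

h = e₁ + 3e₂ - e₃ - e₄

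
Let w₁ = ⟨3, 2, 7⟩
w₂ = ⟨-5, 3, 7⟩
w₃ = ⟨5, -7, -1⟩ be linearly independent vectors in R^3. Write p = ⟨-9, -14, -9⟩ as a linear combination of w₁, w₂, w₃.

p = -3w₁ + 2w₂ + 2w₃

Write p = a₁w₁ + … + a₃w₃ and equate components.
Row-reducing the augmented matrix gives the unique coefficients (a₁, a₂, a₃) = (-3, 2, 2).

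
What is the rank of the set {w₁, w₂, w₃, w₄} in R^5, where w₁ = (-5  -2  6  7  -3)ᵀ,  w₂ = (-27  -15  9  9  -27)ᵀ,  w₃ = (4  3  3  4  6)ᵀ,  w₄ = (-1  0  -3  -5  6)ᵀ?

3

Form the matrix with w₁, w₂, w₃, w₄ as columns and reduce.
Exactly 3 pivots survive; hence the rank is 3.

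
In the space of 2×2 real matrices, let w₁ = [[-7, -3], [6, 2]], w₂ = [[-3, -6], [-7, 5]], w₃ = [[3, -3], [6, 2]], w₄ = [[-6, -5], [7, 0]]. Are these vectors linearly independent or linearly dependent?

Take coordinates with respect to the standard basis {E₁₁, E₁₂, E₂₁, E₂₂}.
Place the vectors as rows of a 4×4 matrix and reduce to echelon form.
The reduction yields 4 nonzero rows, so the rank is 4.
Since rank = 4 (the number of vectors), the set is linearly independent.

linearly independent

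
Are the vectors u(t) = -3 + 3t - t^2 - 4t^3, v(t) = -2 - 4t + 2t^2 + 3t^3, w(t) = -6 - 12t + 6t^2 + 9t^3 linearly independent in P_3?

Take coordinates with respect to the standard basis {1, t, …, t^3}.
Place the vectors as rows of a 3×4 matrix and reduce to echelon form.
The reduction yields 2 nonzero rows, so the rank is 2.
Since rank 2 < 3, the set is linearly dependent.

linearly dependent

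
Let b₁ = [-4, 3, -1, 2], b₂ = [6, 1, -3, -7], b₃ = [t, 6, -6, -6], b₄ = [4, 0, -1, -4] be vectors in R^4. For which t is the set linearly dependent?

Dependence holds iff the 4×4 matrix [b₁ b₂ b₃ b₄] is singular.
Expanding, det = 9*t - 12.
Solving 9*t - 12 = 0 yields t = 4/3.

t = 4/3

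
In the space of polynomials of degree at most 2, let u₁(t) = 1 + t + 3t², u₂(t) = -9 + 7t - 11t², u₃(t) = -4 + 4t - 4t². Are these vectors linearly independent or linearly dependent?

Write each element as a coordinate vector in ℝ³ using {1, t, t²}.
Form the 3×3 matrix with these as columns; its determinant is 0.
A zero determinant means the columns are linearly dependent.

linearly dependent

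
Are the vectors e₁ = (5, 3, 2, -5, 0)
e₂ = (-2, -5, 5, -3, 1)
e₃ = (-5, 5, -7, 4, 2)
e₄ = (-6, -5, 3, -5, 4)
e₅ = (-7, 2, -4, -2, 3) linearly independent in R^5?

Form the 5×5 matrix with these as columns; its determinant is -999.
A nonzero determinant means the columns are linearly independent.

linearly independent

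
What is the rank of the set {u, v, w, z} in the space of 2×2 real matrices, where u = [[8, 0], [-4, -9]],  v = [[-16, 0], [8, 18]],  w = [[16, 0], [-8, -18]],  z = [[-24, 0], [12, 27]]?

Pass to coordinate vectors with respect to the basis {E₁₁, E₁₂, E₂₁, E₂₂}.
Row-reduce the 4×4 matrix with these as rows.
Reduction leaves 1 leading entry, giving rank 1.

1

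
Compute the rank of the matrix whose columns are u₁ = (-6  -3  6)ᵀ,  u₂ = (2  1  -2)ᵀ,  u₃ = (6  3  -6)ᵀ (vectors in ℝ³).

Put the 3×3 matrix [u₁|u₂|u₃] into echelon form.
Reduction leaves 1 leading entry, giving rank 1.

rank 1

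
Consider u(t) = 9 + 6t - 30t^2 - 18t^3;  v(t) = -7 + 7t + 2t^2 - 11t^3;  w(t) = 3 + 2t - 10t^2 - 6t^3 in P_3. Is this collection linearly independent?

Write each element as a coordinate vector in ℝ⁴ using {1, t, …, t^3}.
One vector is a scalar multiple of another, so the set is dependent.

linearly dependent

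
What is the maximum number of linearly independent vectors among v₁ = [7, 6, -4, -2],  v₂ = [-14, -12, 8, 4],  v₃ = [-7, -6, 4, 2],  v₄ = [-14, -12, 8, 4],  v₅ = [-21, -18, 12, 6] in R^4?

Row-reduce the 5×4 matrix with these as rows.
There is 1 pivot column, so rank = 1.
(With 5 elements in a 4-dimensional space the rank is at most 4.)

1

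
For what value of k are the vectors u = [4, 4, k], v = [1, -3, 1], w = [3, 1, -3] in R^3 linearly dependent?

The vectors are dependent exactly when the determinant of the matrix with rows u, v, w vanishes.
The determinant works out to 10*k + 56.
Solving 10*k + 56 = 0 yields k = -28/5.

k = -28/5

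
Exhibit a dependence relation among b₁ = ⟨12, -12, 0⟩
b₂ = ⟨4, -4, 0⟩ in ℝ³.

Set up α₁b₁ + α₂b₂ = 0 and solve the homogeneous system.
One solution (up to scaling) is (1, -3).

b₁ - 3b₂ = 0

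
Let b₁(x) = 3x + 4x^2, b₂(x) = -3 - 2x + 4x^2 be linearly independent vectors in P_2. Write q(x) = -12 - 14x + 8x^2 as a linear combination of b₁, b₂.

Identify each element with its coordinate vector in ℝ³ via {1, x, x^2}.
Write q = α₁b₁ + α₂b₂ and equate components.
Row-reducing the augmented matrix gives the unique coefficients (α₁, α₂) = (-2, 4).

q = -2b₁ + 4b₂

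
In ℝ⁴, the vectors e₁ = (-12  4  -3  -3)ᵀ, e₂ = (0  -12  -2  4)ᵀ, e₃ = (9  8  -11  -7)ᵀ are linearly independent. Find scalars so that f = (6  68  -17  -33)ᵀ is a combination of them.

Solve the system with e₁, e₂, e₃ as columns and f as the right-hand side.
Back-substitution yields (a₁, a₂, a₃) = (1, -4, 2).

f = e₁ - 4e₂ + 2e₃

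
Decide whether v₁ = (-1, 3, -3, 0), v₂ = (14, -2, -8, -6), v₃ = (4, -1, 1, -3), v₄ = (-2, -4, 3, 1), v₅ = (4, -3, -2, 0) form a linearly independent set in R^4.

linearly dependent

There are 5 vectors in a 4-dimensional space, so they cannot be linearly independent.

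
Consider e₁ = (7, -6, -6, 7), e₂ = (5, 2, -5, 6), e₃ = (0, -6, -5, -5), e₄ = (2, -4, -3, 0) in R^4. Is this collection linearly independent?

linearly independent

The matrix [e₁|e₂|e₃|e₄] has determinant 134.
A nonzero determinant means the columns are linearly independent.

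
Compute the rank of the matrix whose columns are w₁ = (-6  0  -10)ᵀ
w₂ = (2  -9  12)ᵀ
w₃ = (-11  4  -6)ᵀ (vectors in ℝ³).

Form the matrix with w₁, w₂, w₃ as columns and reduce.
There are 3 pivot columns, so rank = 3.

3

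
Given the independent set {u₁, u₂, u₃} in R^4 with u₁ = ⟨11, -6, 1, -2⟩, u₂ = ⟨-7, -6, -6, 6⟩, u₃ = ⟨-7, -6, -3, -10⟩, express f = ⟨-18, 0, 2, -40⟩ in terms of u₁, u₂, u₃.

Solve the system with u₁, u₂, u₃ as columns and f as the right-hand side.
The system has the unique solution (c₁, c₂, c₃) = (-1, -2, 3).

f = -u₁ - 2u₂ + 3u₃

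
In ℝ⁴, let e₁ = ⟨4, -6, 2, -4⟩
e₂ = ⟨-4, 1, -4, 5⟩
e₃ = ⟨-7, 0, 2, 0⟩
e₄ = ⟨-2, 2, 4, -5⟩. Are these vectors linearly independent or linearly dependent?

Place the vectors as rows of a 4×4 matrix and reduce to echelon form.
The reduction yields 4 nonzero rows, so the rank is 4.
Since rank = 4 (the number of vectors), the set is linearly independent.

linearly independent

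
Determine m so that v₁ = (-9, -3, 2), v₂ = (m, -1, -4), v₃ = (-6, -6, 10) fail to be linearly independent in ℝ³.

The set is linearly dependent precisely when det[v₁; v₂; v₃] = 0.
Expanding, det = 18*m + 222.
Setting this to zero gives m = -37/3.

m = -37/3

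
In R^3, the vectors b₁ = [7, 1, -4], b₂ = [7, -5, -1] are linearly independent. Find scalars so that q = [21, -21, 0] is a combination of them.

Solve the system with b₁, b₂ as columns and q as the right-hand side.
The system has the unique solution (α₁, α₂) = (-1, 4).

q = -b₁ + 4b₂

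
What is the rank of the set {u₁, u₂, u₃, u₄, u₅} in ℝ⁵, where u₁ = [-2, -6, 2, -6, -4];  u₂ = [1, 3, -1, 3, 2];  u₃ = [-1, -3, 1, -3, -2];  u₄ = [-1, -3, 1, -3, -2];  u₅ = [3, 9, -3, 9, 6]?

1

Put the 5×5 matrix [u₁|u₂|u₃|u₄|u₅] into echelon form.
There is 1 pivot column, so rank = 1.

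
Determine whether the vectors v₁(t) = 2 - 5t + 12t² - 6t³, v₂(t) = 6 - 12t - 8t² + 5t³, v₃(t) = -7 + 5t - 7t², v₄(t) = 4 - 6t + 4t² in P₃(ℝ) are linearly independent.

linearly independent

Write each element as a coordinate vector in ℝ⁴ using {1, t, …, t³}.
Row-reduce the matrix whose columns are v₁, v₂, v₃, v₄.
The reduction yields 4 nonzero rows, so the rank is 4.
Since rank = 4 (the number of vectors), the set is linearly independent.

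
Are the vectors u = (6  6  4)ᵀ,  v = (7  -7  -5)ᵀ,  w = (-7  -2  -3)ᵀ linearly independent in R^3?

linearly independent

Form the 3×3 matrix with these as columns; its determinant is 150.
A nonzero determinant means the columns are linearly independent.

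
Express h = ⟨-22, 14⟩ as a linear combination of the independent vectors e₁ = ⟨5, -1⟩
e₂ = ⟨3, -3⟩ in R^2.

Solve the system with e₁, e₂ as columns and h as the right-hand side.
Back-substitution yields (c₁, c₂) = (-2, -4).

h = -2e₁ - 4e₂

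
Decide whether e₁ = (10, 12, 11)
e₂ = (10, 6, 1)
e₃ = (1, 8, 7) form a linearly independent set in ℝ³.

Place the vectors as rows of a 3×3 matrix and reduce to echelon form.
The reduction yields 3 nonzero rows, so the rank is 3.
Since rank = 3 (the number of vectors), the set is linearly independent.

linearly independent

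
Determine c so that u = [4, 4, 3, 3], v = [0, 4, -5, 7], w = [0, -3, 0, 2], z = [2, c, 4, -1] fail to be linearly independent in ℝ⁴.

c = -3/2

The set is linearly dependent precisely when det[u; v; w; z] = 0.
The determinant works out to -40*c - 60.
Solving -40*c - 60 = 0 yields c = -3/2.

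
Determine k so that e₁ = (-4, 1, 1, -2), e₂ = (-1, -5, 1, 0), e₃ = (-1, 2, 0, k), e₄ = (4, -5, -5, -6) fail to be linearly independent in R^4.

k = -2/3

Place the vectors as rows of a 4×4 matrix; dependence ⇔ determinant zero.
Cofactor expansion gives det = 96*k + 64.
Setting this to zero gives k = -2/3.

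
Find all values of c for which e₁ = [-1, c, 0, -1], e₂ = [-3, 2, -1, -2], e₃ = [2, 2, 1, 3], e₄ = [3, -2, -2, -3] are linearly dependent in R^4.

Place the vectors as rows of a 4×4 matrix; dependence ⇔ determinant zero.
The determinant works out to 10*c + 20.
Setting this to zero gives c = -2.

c = -2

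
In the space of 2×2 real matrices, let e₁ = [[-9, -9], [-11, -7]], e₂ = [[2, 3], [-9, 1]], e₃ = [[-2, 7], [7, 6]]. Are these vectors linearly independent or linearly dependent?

Write each element as a coordinate vector in ℝ⁴ using {E₁₁, E₁₂, E₂₁, E₂₂}.
Place the vectors as rows of a 3×4 matrix and reduce to echelon form.
The reduction yields 3 nonzero rows, so the rank is 3.
Since rank = 3 (the number of vectors), the set is linearly independent.

linearly independent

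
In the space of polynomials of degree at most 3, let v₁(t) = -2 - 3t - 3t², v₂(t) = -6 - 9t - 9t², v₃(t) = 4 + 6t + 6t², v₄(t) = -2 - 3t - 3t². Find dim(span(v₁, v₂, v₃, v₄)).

Pass to coordinate vectors with respect to the basis {1, t, …, t³}.
Row-reduce the 4×4 matrix with these as rows.
The echelon form has 1 nonzero row, so the rank is 1.

1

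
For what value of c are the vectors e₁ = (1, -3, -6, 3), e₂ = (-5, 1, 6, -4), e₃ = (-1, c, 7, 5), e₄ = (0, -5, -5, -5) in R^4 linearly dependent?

c = 6

Place the vectors as rows of a 4×4 matrix; dependence ⇔ determinant zero.
Cofactor expansion gives det = 1050 - 175*c.
Solving 1050 - 175*c = 0 yields c = 6.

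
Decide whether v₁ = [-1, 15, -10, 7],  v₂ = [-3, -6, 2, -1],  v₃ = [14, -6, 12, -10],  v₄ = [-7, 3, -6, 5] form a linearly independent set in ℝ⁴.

linearly dependent

One vector is a scalar multiple of another, so the set is dependent.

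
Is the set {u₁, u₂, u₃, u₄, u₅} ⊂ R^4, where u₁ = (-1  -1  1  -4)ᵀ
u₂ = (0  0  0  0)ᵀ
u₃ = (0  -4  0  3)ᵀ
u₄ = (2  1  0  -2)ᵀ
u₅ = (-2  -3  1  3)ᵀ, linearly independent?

linearly dependent

There are 5 vectors in a 4-dimensional space, so they cannot be linearly independent.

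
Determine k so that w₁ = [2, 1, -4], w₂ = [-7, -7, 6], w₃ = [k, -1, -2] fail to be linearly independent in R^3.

k = -1/11

The vectors are dependent exactly when the determinant of the matrix with rows w₁, w₂, w₃ vanishes.
Expanding, det = -22*k - 2.
This vanishes exactly when k = -1/11.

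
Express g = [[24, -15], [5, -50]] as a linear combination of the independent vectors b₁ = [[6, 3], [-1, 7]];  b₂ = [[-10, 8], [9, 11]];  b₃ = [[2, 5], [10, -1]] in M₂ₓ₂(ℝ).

Work in coordinates with respect to the standard basis {E₁₁, E₁₂, E₂₁, E₂₂}.
Since b₁, b₂, b₃ are independent, the coefficients expressing g are uniquely determined by a linear system.
Row-reducing the augmented matrix gives the unique coefficients (α₁, α₂, α₃) = (-2, -3, 3).

g = -2b₁ - 3b₂ + 3b₃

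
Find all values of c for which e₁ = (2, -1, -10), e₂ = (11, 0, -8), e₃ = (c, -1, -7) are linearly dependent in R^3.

c = -17/8

The set is linearly dependent precisely when det[e₁; e₂; e₃] = 0.
Expanding, det = 8*c + 17.
Setting this to zero gives c = -17/8.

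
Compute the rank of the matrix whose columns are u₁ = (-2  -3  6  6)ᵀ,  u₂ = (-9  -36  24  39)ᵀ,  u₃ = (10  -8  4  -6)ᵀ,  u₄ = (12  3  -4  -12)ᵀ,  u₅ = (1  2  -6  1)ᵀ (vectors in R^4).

Form the matrix with u₁, u₂, u₃, u₄, u₅ as columns and reduce.
The echelon form has 4 nonzero rows, so the rank is 4.
(With 5 elements in a 4-dimensional space the rank is at most 4.)

rank 4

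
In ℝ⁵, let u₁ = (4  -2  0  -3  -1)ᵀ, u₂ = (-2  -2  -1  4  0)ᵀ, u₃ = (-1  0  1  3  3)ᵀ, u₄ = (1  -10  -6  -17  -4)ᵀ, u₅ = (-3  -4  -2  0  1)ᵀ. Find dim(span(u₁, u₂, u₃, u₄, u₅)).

Form the matrix with u₁, u₂, u₃, u₄, u₅ as columns and reduce.
Exactly 4 pivots survive; hence the rank is 4.

4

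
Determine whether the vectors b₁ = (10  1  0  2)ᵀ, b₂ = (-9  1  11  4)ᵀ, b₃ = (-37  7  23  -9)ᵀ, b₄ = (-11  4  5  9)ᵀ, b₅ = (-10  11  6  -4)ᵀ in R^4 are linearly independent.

There are 5 vectors in a 4-dimensional space, so they cannot be linearly independent.

linearly dependent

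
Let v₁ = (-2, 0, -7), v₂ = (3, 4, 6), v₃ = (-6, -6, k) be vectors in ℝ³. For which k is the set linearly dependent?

Place the vectors as rows of a 3×3 matrix; dependence ⇔ determinant zero.
The determinant works out to -8*k - 114.
This vanishes exactly when k = -57/4.

k = -57/4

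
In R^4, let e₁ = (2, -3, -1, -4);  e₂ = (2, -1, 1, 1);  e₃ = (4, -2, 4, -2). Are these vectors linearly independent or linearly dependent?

Row-reduce the matrix whose columns are e₁, e₂, e₃.
The reduction yields 3 nonzero rows, so the rank is 3.
Since rank = 3 (the number of vectors), the set is linearly independent.

linearly independent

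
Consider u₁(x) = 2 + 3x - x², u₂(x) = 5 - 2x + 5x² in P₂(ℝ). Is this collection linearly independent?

linearly independent

Take coordinates with respect to the standard basis {1, x, x²}.
Place the vectors as rows of a 2×3 matrix and reduce to echelon form.
The reduction yields 2 nonzero rows, so the rank is 2.
Since rank = 2 (the number of vectors), the set is linearly independent.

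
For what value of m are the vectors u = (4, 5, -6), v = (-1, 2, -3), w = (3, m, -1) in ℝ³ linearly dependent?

m = 11/9

The vectors are dependent exactly when the determinant of the matrix with rows u, v, w vanishes.
Expanding, det = 18*m - 22.
Solving 18*m - 22 = 0 yields m = 11/9.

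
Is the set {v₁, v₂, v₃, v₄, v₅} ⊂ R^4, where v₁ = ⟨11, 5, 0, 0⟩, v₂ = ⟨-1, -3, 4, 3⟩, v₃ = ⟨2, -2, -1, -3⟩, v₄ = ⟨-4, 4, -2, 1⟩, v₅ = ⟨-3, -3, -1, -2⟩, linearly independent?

There are 5 vectors in a 4-dimensional space, so they cannot be linearly independent.

linearly dependent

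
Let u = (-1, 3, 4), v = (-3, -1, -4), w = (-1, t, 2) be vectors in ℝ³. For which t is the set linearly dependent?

The vectors are dependent exactly when the determinant of the matrix with rows u, v, w vanishes.
Cofactor expansion gives det = 28 - 16*t.
Setting this to zero gives t = 7/4.

t = 7/4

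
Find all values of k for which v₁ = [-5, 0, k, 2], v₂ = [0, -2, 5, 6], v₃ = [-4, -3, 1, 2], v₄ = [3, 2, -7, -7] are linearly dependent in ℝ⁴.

k = 37/10

The set is linearly dependent precisely when det[v₁; v₂; v₃; v₄] = 0.
The determinant works out to 50*k - 185.
Solving 50*k - 185 = 0 yields k = 37/10.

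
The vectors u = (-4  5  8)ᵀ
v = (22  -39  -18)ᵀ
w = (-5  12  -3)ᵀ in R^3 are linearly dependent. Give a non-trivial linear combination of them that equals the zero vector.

Solve the homogeneous system with u, v, w as columns by row-reducing the coefficient matrix.
One solution (up to scaling) is (3, 1, 2).

3u + v + 2w = 0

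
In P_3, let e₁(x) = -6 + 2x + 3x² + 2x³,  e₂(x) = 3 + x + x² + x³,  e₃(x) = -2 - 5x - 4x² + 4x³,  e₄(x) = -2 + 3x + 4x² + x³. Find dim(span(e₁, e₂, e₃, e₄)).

Represent each element by its coordinate vector in ℝ⁴.
Apply Gaussian elimination to the matrix whose rows are e₁, e₂, e₃, e₄.
There are 4 pivot columns, so rank = 4.

4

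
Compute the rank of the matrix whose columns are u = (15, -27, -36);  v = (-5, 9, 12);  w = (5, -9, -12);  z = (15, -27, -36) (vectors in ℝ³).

Apply Gaussian elimination to the matrix whose rows are u, v, w, z.
The echelon form has 1 nonzero row, so the rank is 1.
(With 4 elements in a 3-dimensional space the rank is at most 3.)

rank 1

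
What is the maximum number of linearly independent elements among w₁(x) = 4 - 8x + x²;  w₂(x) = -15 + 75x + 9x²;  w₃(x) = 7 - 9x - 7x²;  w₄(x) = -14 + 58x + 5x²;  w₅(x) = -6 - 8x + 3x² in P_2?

3

Pass to coordinate vectors with respect to the basis {1, x, x²}.
Form the matrix with w₁, w₂, w₃, w₄, w₅ as columns and reduce.
The echelon form has 3 nonzero rows, so the rank is 3.
(With 5 elements in a 3-dimensional space the rank is at most 3.)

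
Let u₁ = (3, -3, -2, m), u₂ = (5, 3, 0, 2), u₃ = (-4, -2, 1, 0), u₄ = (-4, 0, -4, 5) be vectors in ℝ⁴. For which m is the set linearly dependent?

Place the vectors as rows of a 4×4 matrix; dependence ⇔ determinant zero.
Cofactor expansion gives det = 20*m + 300.
Setting this to zero gives m = -15.

m = -15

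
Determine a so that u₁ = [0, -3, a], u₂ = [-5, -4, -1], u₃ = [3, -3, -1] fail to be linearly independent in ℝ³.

Place the vectors as rows of a 3×3 matrix; dependence ⇔ determinant zero.
Expanding, det = 27*a + 24.
Setting this to zero gives a = -8/9.

a = -8/9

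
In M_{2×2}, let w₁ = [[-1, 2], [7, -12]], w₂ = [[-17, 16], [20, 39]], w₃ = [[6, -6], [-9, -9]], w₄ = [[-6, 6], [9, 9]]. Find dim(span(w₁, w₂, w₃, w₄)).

Represent each element by its coordinate vector in ℝ⁴.
Apply Gaussian elimination to the matrix whose rows are w₁, w₂, w₃, w₄.
There are 2 pivot columns, so rank = 2.

dim = 2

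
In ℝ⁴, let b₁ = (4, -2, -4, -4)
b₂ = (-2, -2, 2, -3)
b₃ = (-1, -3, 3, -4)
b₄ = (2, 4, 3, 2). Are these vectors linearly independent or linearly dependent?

Form the 4×4 matrix with these as columns; its determinant is 154.
A nonzero determinant means the columns are linearly independent.

linearly independent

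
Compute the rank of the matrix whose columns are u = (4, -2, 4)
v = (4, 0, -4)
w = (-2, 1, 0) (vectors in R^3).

Row-reduce the 3×3 matrix with these as rows.
There are 3 pivot columns, so rank = 3.

3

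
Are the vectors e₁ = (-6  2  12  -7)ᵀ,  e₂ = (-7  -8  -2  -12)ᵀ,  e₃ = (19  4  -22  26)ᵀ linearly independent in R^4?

Row-reduce the matrix whose columns are e₁, e₂, e₃.
The reduction yields 2 nonzero rows, so the rank is 2.
Since rank 2 < 3, the set is linearly dependent.
Indeed 2e₁ + e₂ + e₃ = 0.

linearly dependent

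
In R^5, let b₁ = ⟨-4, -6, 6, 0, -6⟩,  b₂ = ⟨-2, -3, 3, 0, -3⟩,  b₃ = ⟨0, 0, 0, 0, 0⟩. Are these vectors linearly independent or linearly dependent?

One of the vectors is the zero vector, so the set is linearly dependent.

linearly dependent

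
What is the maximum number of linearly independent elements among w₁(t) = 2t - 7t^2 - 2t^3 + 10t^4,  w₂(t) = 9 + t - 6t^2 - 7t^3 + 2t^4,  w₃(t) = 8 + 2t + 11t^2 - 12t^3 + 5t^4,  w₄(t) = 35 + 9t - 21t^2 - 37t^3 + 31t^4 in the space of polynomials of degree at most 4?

Represent each element by its coordinate vector in ℝ⁵.
Form the matrix with w₁, w₂, w₃, w₄ as columns and reduce.
There are 3 pivot columns, so rank = 3.

3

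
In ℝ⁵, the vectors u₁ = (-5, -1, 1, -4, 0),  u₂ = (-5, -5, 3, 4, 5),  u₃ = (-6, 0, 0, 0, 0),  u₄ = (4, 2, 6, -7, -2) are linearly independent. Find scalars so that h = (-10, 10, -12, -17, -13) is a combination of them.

Set up the augmented matrix [u₁ | u₂ | u₃ | u₄ | h] and row-reduce.
Row-reducing the augmented matrix gives the unique coefficients (α₁, …, α₄) = (3, -3, 1, -1).

h = 3u₁ - 3u₂ + u₃ - u₄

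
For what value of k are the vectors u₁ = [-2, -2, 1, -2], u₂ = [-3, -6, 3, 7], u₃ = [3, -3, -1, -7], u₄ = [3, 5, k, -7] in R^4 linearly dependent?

The vectors are dependent exactly when the determinant of the matrix with rows u₁, u₂, u₃, u₄ vanishes.
The determinant works out to 180*k + 500.
Setting this to zero gives k = -25/9.

k = -25/9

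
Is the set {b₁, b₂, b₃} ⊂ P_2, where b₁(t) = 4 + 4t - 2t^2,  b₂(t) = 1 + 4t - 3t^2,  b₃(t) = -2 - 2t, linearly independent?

linearly independent

Write each element as a coordinate vector in ℝ³ using {1, t, t^2}.
The matrix [b₁|b₂|b₃] has determinant -12.
A nonzero determinant means the columns are linearly independent.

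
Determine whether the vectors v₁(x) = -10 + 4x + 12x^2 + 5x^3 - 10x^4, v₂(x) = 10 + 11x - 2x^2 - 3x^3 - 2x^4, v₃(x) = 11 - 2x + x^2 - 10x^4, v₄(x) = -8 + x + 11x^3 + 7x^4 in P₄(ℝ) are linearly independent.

Write each element as a coordinate vector in ℝ⁵ using {1, x, …, x^4}.
Row-reduce the matrix whose columns are v₁, v₂, v₃, v₄.
The reduction yields 4 nonzero rows, so the rank is 4.
Since rank = 4 (the number of vectors), the set is linearly independent.

linearly independent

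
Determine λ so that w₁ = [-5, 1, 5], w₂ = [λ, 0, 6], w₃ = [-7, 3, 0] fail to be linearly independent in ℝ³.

λ = -16/5

The set is linearly dependent precisely when det[w₁; w₂; w₃] = 0.
Expanding, det = 15*λ + 48.
Solving 15*λ + 48 = 0 yields λ = -16/5.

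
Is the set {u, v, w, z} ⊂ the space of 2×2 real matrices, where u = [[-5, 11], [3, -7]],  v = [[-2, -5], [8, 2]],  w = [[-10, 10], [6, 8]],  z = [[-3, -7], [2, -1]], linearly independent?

linearly independent

Take coordinates with respect to the standard basis {E₁₁, E₁₂, E₂₁, E₂₂}.
Row-reduce the matrix whose columns are u, v, w, z.
The reduction yields 4 nonzero rows, so the rank is 4.
Since rank = 4 (the number of vectors), the set is linearly independent.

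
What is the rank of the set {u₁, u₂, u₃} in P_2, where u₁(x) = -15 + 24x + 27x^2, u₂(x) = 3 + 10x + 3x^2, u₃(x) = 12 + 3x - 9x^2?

rank 2

Use coordinates relative to {1, x, x^2}.
Form the matrix with u₁, u₂, u₃ as columns and reduce.
Reduction leaves 2 leading entries, giving rank 2.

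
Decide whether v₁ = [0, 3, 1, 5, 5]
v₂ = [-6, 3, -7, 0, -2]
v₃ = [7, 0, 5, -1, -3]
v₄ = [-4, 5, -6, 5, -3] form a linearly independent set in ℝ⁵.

Place the vectors as rows of a 4×5 matrix and reduce to echelon form.
The reduction yields 4 nonzero rows, so the rank is 4.
Since rank = 4 (the number of vectors), the set is linearly independent.

linearly independent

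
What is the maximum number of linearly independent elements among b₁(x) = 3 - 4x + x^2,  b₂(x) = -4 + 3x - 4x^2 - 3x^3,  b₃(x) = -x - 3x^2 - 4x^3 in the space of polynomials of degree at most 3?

3

Pass to coordinate vectors with respect to the basis {1, x, …, x^3}.
Apply Gaussian elimination to the matrix whose rows are b₁, b₂, b₃.
Reduction leaves 3 leading entries, giving rank 3.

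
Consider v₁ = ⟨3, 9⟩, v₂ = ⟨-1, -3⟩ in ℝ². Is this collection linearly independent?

linearly dependent

Place the vectors as rows of a 2×2 matrix and reduce to echelon form.
The reduction yields 1 nonzero row, so the rank is 1.
Since rank 1 < 2, the set is linearly dependent.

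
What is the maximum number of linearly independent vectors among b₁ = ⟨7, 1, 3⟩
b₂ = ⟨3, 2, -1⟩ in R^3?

2

Apply Gaussian elimination to the matrix whose rows are b₁, b₂.
The echelon form has 2 nonzero rows, so the rank is 2.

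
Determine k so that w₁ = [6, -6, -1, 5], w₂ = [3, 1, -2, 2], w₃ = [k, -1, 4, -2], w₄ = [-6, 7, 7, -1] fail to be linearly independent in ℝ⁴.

Dependence holds iff the 4×4 matrix [w₁ w₂ w₃ w₄] is singular.
Cofactor expansion gives det = 162*k + 684.
This vanishes exactly when k = -38/9.

k = -38/9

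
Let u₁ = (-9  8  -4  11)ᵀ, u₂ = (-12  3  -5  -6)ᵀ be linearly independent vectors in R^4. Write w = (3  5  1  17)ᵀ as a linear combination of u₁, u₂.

Write w = a₁u₁ + a₂u₂ and equate components.
Row-reducing the augmented matrix gives the unique coefficients (a₁, a₂) = (1, -1).

w = u₁ - u₂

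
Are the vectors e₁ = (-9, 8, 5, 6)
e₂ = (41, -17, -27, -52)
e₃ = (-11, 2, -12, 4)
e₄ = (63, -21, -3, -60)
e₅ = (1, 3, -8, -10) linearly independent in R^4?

linearly dependent

There are 5 vectors in a 4-dimensional space, so they cannot be linearly independent.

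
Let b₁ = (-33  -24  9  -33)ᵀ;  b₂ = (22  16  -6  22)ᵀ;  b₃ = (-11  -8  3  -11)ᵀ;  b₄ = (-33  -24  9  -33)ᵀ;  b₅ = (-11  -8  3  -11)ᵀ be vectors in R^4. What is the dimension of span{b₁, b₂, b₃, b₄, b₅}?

Put the 4×5 matrix [b₁|b₂|b₃|b₄|b₅] into echelon form.
There is 1 pivot column, so rank = 1.
(With 5 elements in a 4-dimensional space the rank is at most 4.)

1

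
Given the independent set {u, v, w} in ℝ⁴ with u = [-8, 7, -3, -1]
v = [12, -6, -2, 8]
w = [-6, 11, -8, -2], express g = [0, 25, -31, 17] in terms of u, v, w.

g = 3u + 3v + 2w

Solve the system with u, v, w as columns and g as the right-hand side.
The system has the unique solution (c₁, c₂, c₃) = (3, 3, 2).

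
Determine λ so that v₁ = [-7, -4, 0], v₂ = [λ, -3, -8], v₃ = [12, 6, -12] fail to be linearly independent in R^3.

λ = -17/4

Place the vectors as rows of a 3×3 matrix; dependence ⇔ determinant zero.
Expanding, det = -48*λ - 204.
This vanishes exactly when λ = -17/4.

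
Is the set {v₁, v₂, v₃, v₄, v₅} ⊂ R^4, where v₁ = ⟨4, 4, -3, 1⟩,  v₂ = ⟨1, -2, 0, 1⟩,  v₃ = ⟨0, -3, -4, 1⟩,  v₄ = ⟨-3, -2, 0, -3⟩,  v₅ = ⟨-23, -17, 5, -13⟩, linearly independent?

There are 5 vectors in a 4-dimensional space, so they cannot be linearly independent.

linearly dependent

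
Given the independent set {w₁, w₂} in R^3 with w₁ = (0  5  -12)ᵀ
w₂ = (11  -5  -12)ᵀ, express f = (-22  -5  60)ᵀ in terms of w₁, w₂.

Solve the system with w₁, w₂ as columns and f as the right-hand side.
Row-reducing the augmented matrix gives the unique coefficients (c₁, c₂) = (-3, -2).

f = -3w₁ - 2w₂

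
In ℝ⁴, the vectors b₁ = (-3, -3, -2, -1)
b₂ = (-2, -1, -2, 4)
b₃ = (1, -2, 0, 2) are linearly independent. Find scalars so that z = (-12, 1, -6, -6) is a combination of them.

z = 2b₁ + b₂ - 4b₃

Set up the augmented matrix [b₁ | b₂ | b₃ | z] and row-reduce.
Row-reducing the augmented matrix gives the unique coefficients (a₁, a₂, a₃) = (2, 1, -4).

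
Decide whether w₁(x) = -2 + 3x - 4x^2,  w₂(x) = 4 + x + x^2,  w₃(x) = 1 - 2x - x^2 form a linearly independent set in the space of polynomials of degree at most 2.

linearly independent

Take coordinates with respect to the standard basis {1, x, x^2}.
Row-reduce the matrix whose columns are w₁, w₂, w₃.
The reduction yields 3 nonzero rows, so the rank is 3.
Since rank = 3 (the number of vectors), the set is linearly independent.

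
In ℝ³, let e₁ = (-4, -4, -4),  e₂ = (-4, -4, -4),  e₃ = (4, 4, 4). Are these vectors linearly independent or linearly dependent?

linearly dependent

Place the vectors as rows of a 3×3 matrix and reduce to echelon form.
The reduction yields 1 nonzero row, so the rank is 1.
Since rank 1 < 3, the set is linearly dependent.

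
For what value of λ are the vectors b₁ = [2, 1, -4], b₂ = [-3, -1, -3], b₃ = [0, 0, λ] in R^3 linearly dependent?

Dependence holds iff the 3×3 matrix [b₁ b₂ b₃] is singular.
Expanding, det = λ.
Setting this to zero gives λ = 0.

λ = 0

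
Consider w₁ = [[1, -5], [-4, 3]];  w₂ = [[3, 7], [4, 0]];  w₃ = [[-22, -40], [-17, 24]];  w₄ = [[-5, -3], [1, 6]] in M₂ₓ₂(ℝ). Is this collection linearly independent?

Write each element as a coordinate vector in ℝ⁴ using {E₁₁, E₁₂, E₂₁, E₂₂}.
Form the 4×4 matrix with these as columns; its determinant is 0.
A zero determinant means the columns are linearly dependent.
Indeed 2w₁ - 3w₂ - w₃ + 3w₄ = 0.

linearly dependent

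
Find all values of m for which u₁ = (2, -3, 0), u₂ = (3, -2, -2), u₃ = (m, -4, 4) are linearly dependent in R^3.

Place the vectors as rows of a 3×3 matrix; dependence ⇔ determinant zero.
Expanding, det = 6*m + 4.
Setting this to zero gives m = -2/3.

m = -2/3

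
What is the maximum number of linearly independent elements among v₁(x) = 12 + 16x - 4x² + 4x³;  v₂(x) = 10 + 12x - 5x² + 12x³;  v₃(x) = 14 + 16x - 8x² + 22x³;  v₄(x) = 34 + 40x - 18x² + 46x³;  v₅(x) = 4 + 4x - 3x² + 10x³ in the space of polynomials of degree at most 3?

Pass to coordinate vectors with respect to the basis {1, x, …, x³}.
Put the 4×5 matrix [v₁|v₂|v₃|v₄|v₅] into echelon form.
There are 2 pivot columns, so rank = 2.
(With 5 elements in a 4-dimensional space the rank is at most 4.)

2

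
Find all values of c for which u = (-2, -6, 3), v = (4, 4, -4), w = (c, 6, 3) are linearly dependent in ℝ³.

The vectors are dependent exactly when the determinant of the matrix with rows u, v, w vanishes.
Cofactor expansion gives det = 12*c + 72.
Solving 12*c + 72 = 0 yields c = -6.

c = -6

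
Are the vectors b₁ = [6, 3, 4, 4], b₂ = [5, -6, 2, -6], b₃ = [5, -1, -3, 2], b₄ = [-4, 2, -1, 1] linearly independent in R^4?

linearly independent

The matrix [b₁|b₂|b₃|b₄] has determinant -81.
A nonzero determinant means the columns are linearly independent.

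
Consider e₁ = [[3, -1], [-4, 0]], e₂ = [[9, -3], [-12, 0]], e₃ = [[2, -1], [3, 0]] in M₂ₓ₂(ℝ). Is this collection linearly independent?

linearly dependent

Take coordinates with respect to the standard basis {E₁₁, E₁₂, E₂₁, E₂₂}.
One vector is a scalar multiple of another, so the set is dependent.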